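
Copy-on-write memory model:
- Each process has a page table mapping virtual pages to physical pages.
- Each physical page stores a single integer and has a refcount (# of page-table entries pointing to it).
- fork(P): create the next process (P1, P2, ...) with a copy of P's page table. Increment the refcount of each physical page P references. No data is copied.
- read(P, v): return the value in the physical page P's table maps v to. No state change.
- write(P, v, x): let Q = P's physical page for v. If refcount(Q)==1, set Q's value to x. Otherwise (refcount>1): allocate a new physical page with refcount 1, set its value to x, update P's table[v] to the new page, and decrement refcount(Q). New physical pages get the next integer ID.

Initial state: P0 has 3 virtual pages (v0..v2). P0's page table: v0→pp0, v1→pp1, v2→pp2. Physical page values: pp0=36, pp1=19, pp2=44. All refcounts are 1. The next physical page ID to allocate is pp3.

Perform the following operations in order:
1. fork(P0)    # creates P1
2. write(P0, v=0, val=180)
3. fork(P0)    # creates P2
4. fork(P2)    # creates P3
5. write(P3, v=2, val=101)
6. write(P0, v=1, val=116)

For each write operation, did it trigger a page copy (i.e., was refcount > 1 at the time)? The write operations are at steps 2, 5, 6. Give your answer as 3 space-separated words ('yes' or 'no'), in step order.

Op 1: fork(P0) -> P1. 3 ppages; refcounts: pp0:2 pp1:2 pp2:2
Op 2: write(P0, v0, 180). refcount(pp0)=2>1 -> COPY to pp3. 4 ppages; refcounts: pp0:1 pp1:2 pp2:2 pp3:1
Op 3: fork(P0) -> P2. 4 ppages; refcounts: pp0:1 pp1:3 pp2:3 pp3:2
Op 4: fork(P2) -> P3. 4 ppages; refcounts: pp0:1 pp1:4 pp2:4 pp3:3
Op 5: write(P3, v2, 101). refcount(pp2)=4>1 -> COPY to pp4. 5 ppages; refcounts: pp0:1 pp1:4 pp2:3 pp3:3 pp4:1
Op 6: write(P0, v1, 116). refcount(pp1)=4>1 -> COPY to pp5. 6 ppages; refcounts: pp0:1 pp1:3 pp2:3 pp3:3 pp4:1 pp5:1

yes yes yes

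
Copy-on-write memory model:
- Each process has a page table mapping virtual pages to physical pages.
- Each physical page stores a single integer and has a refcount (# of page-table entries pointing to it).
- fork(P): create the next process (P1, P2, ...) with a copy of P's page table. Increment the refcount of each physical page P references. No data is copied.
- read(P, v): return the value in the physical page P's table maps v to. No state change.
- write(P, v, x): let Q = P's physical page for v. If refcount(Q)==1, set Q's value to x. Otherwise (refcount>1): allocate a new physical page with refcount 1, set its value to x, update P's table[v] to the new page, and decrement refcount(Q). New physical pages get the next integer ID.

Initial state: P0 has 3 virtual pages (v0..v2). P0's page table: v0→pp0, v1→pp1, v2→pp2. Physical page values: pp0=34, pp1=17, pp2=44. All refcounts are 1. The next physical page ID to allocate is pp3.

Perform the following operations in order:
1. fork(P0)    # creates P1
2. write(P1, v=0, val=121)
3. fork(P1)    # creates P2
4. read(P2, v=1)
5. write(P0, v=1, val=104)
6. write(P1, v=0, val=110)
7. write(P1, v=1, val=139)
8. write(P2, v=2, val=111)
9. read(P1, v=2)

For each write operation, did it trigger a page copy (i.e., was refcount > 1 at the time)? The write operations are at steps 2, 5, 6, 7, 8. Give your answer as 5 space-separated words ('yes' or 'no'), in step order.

Op 1: fork(P0) -> P1. 3 ppages; refcounts: pp0:2 pp1:2 pp2:2
Op 2: write(P1, v0, 121). refcount(pp0)=2>1 -> COPY to pp3. 4 ppages; refcounts: pp0:1 pp1:2 pp2:2 pp3:1
Op 3: fork(P1) -> P2. 4 ppages; refcounts: pp0:1 pp1:3 pp2:3 pp3:2
Op 4: read(P2, v1) -> 17. No state change.
Op 5: write(P0, v1, 104). refcount(pp1)=3>1 -> COPY to pp4. 5 ppages; refcounts: pp0:1 pp1:2 pp2:3 pp3:2 pp4:1
Op 6: write(P1, v0, 110). refcount(pp3)=2>1 -> COPY to pp5. 6 ppages; refcounts: pp0:1 pp1:2 pp2:3 pp3:1 pp4:1 pp5:1
Op 7: write(P1, v1, 139). refcount(pp1)=2>1 -> COPY to pp6. 7 ppages; refcounts: pp0:1 pp1:1 pp2:3 pp3:1 pp4:1 pp5:1 pp6:1
Op 8: write(P2, v2, 111). refcount(pp2)=3>1 -> COPY to pp7. 8 ppages; refcounts: pp0:1 pp1:1 pp2:2 pp3:1 pp4:1 pp5:1 pp6:1 pp7:1
Op 9: read(P1, v2) -> 44. No state change.

yes yes yes yes yes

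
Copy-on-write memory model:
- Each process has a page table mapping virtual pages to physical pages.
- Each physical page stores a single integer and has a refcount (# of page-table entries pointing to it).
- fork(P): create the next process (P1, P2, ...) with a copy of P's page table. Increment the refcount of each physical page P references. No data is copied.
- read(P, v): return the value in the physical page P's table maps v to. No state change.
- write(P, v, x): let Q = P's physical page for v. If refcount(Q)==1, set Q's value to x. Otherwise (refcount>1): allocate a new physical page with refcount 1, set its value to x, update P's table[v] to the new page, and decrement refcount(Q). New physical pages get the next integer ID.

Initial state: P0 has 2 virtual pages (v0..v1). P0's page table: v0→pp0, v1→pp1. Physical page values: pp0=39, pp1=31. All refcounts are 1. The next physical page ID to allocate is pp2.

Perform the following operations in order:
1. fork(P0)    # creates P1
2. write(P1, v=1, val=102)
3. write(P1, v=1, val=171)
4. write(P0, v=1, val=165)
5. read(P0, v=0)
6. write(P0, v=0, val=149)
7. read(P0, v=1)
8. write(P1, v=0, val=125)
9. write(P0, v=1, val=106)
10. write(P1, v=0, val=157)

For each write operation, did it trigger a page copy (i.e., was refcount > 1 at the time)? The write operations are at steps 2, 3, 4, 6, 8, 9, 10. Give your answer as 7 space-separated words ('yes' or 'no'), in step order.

Op 1: fork(P0) -> P1. 2 ppages; refcounts: pp0:2 pp1:2
Op 2: write(P1, v1, 102). refcount(pp1)=2>1 -> COPY to pp2. 3 ppages; refcounts: pp0:2 pp1:1 pp2:1
Op 3: write(P1, v1, 171). refcount(pp2)=1 -> write in place. 3 ppages; refcounts: pp0:2 pp1:1 pp2:1
Op 4: write(P0, v1, 165). refcount(pp1)=1 -> write in place. 3 ppages; refcounts: pp0:2 pp1:1 pp2:1
Op 5: read(P0, v0) -> 39. No state change.
Op 6: write(P0, v0, 149). refcount(pp0)=2>1 -> COPY to pp3. 4 ppages; refcounts: pp0:1 pp1:1 pp2:1 pp3:1
Op 7: read(P0, v1) -> 165. No state change.
Op 8: write(P1, v0, 125). refcount(pp0)=1 -> write in place. 4 ppages; refcounts: pp0:1 pp1:1 pp2:1 pp3:1
Op 9: write(P0, v1, 106). refcount(pp1)=1 -> write in place. 4 ppages; refcounts: pp0:1 pp1:1 pp2:1 pp3:1
Op 10: write(P1, v0, 157). refcount(pp0)=1 -> write in place. 4 ppages; refcounts: pp0:1 pp1:1 pp2:1 pp3:1

yes no no yes no no no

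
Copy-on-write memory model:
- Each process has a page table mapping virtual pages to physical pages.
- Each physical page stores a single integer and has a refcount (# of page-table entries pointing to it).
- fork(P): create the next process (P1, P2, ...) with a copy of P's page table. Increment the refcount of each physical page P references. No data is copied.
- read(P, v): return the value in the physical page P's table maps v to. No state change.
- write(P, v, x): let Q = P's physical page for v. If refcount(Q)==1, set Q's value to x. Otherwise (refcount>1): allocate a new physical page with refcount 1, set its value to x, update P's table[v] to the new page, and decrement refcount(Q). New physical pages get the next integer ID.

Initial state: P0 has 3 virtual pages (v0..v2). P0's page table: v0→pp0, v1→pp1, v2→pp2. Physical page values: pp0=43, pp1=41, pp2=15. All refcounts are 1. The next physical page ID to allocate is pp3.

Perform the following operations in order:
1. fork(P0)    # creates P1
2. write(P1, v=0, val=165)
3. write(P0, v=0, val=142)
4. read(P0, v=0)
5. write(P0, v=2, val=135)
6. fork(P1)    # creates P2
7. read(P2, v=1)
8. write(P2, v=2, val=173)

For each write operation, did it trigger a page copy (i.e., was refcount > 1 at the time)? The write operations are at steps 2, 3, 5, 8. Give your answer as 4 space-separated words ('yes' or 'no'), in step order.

Op 1: fork(P0) -> P1. 3 ppages; refcounts: pp0:2 pp1:2 pp2:2
Op 2: write(P1, v0, 165). refcount(pp0)=2>1 -> COPY to pp3. 4 ppages; refcounts: pp0:1 pp1:2 pp2:2 pp3:1
Op 3: write(P0, v0, 142). refcount(pp0)=1 -> write in place. 4 ppages; refcounts: pp0:1 pp1:2 pp2:2 pp3:1
Op 4: read(P0, v0) -> 142. No state change.
Op 5: write(P0, v2, 135). refcount(pp2)=2>1 -> COPY to pp4. 5 ppages; refcounts: pp0:1 pp1:2 pp2:1 pp3:1 pp4:1
Op 6: fork(P1) -> P2. 5 ppages; refcounts: pp0:1 pp1:3 pp2:2 pp3:2 pp4:1
Op 7: read(P2, v1) -> 41. No state change.
Op 8: write(P2, v2, 173). refcount(pp2)=2>1 -> COPY to pp5. 6 ppages; refcounts: pp0:1 pp1:3 pp2:1 pp3:2 pp4:1 pp5:1

yes no yes yes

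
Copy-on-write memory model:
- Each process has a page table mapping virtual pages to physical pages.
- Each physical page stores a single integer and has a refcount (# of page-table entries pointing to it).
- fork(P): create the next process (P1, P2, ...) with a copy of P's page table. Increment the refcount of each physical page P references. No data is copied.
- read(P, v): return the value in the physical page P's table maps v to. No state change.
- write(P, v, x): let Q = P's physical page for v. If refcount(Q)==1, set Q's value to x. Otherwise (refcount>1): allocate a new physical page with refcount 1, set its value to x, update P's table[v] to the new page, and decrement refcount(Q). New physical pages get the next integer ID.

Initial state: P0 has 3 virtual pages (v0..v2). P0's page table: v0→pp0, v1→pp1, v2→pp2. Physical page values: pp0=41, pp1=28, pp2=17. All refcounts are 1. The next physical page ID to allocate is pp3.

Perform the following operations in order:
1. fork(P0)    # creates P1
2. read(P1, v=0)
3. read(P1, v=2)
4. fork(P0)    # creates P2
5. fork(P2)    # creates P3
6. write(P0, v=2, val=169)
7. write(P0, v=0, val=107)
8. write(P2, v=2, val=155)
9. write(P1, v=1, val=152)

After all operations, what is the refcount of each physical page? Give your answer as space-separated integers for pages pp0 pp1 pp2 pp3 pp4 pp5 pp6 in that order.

Op 1: fork(P0) -> P1. 3 ppages; refcounts: pp0:2 pp1:2 pp2:2
Op 2: read(P1, v0) -> 41. No state change.
Op 3: read(P1, v2) -> 17. No state change.
Op 4: fork(P0) -> P2. 3 ppages; refcounts: pp0:3 pp1:3 pp2:3
Op 5: fork(P2) -> P3. 3 ppages; refcounts: pp0:4 pp1:4 pp2:4
Op 6: write(P0, v2, 169). refcount(pp2)=4>1 -> COPY to pp3. 4 ppages; refcounts: pp0:4 pp1:4 pp2:3 pp3:1
Op 7: write(P0, v0, 107). refcount(pp0)=4>1 -> COPY to pp4. 5 ppages; refcounts: pp0:3 pp1:4 pp2:3 pp3:1 pp4:1
Op 8: write(P2, v2, 155). refcount(pp2)=3>1 -> COPY to pp5. 6 ppages; refcounts: pp0:3 pp1:4 pp2:2 pp3:1 pp4:1 pp5:1
Op 9: write(P1, v1, 152). refcount(pp1)=4>1 -> COPY to pp6. 7 ppages; refcounts: pp0:3 pp1:3 pp2:2 pp3:1 pp4:1 pp5:1 pp6:1

Answer: 3 3 2 1 1 1 1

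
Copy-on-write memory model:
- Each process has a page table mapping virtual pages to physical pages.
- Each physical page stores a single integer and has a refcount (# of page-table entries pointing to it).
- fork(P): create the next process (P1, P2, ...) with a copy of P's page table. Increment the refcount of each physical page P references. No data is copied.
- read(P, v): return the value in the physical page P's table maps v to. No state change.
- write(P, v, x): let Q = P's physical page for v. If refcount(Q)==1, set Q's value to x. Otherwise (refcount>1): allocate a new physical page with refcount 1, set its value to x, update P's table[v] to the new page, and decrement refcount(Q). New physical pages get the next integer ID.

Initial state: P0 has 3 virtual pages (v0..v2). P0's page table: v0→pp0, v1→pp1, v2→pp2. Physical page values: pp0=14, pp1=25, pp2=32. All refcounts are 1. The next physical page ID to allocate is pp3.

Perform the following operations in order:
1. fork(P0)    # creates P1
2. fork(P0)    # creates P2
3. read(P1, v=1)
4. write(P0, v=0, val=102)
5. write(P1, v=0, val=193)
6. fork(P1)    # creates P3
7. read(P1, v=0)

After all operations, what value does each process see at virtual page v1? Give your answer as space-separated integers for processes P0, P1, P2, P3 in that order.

Op 1: fork(P0) -> P1. 3 ppages; refcounts: pp0:2 pp1:2 pp2:2
Op 2: fork(P0) -> P2. 3 ppages; refcounts: pp0:3 pp1:3 pp2:3
Op 3: read(P1, v1) -> 25. No state change.
Op 4: write(P0, v0, 102). refcount(pp0)=3>1 -> COPY to pp3. 4 ppages; refcounts: pp0:2 pp1:3 pp2:3 pp3:1
Op 5: write(P1, v0, 193). refcount(pp0)=2>1 -> COPY to pp4. 5 ppages; refcounts: pp0:1 pp1:3 pp2:3 pp3:1 pp4:1
Op 6: fork(P1) -> P3. 5 ppages; refcounts: pp0:1 pp1:4 pp2:4 pp3:1 pp4:2
Op 7: read(P1, v0) -> 193. No state change.
P0: v1 -> pp1 = 25
P1: v1 -> pp1 = 25
P2: v1 -> pp1 = 25
P3: v1 -> pp1 = 25

Answer: 25 25 25 25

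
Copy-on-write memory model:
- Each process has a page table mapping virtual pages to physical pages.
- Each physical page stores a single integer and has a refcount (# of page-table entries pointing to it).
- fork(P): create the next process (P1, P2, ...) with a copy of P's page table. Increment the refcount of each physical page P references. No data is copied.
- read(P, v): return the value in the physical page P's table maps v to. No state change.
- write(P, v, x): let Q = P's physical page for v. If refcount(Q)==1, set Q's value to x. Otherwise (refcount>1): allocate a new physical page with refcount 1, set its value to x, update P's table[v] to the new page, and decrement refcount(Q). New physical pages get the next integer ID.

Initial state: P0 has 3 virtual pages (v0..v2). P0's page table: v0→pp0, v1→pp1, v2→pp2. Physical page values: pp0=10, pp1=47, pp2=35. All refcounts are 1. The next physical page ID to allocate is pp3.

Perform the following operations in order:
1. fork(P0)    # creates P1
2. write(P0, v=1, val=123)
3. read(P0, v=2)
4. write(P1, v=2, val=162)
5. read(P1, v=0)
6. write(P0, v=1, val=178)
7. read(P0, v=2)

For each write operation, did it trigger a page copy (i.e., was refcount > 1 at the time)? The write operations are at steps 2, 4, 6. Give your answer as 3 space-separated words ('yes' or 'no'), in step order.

Op 1: fork(P0) -> P1. 3 ppages; refcounts: pp0:2 pp1:2 pp2:2
Op 2: write(P0, v1, 123). refcount(pp1)=2>1 -> COPY to pp3. 4 ppages; refcounts: pp0:2 pp1:1 pp2:2 pp3:1
Op 3: read(P0, v2) -> 35. No state change.
Op 4: write(P1, v2, 162). refcount(pp2)=2>1 -> COPY to pp4. 5 ppages; refcounts: pp0:2 pp1:1 pp2:1 pp3:1 pp4:1
Op 5: read(P1, v0) -> 10. No state change.
Op 6: write(P0, v1, 178). refcount(pp3)=1 -> write in place. 5 ppages; refcounts: pp0:2 pp1:1 pp2:1 pp3:1 pp4:1
Op 7: read(P0, v2) -> 35. No state change.

yes yes no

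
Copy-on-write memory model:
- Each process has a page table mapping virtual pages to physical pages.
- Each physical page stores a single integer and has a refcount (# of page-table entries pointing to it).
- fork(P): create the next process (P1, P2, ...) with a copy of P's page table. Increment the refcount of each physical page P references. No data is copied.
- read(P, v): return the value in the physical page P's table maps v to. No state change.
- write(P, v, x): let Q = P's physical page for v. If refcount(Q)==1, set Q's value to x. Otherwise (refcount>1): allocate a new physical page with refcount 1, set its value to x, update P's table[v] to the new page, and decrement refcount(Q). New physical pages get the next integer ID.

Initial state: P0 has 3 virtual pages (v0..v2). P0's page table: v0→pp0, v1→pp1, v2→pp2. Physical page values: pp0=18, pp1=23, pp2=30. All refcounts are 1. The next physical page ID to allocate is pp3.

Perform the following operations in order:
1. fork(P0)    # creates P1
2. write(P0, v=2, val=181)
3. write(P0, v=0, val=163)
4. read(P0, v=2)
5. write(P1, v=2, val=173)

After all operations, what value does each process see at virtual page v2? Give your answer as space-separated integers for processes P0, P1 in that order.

Op 1: fork(P0) -> P1. 3 ppages; refcounts: pp0:2 pp1:2 pp2:2
Op 2: write(P0, v2, 181). refcount(pp2)=2>1 -> COPY to pp3. 4 ppages; refcounts: pp0:2 pp1:2 pp2:1 pp3:1
Op 3: write(P0, v0, 163). refcount(pp0)=2>1 -> COPY to pp4. 5 ppages; refcounts: pp0:1 pp1:2 pp2:1 pp3:1 pp4:1
Op 4: read(P0, v2) -> 181. No state change.
Op 5: write(P1, v2, 173). refcount(pp2)=1 -> write in place. 5 ppages; refcounts: pp0:1 pp1:2 pp2:1 pp3:1 pp4:1
P0: v2 -> pp3 = 181
P1: v2 -> pp2 = 173

Answer: 181 173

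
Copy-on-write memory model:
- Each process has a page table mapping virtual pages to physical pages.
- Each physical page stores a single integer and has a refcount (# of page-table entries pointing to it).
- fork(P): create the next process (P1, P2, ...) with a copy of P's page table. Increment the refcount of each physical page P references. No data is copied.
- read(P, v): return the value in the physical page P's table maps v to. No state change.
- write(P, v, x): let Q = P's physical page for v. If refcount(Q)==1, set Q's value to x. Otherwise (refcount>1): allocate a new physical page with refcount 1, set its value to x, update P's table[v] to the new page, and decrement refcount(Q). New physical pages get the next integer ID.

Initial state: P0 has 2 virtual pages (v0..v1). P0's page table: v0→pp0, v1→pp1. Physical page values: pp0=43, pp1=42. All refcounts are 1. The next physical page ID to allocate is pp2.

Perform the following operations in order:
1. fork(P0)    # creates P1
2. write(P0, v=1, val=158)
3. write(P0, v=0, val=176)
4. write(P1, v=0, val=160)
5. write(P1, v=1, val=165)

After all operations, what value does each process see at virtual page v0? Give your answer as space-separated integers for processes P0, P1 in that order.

Answer: 176 160

Derivation:
Op 1: fork(P0) -> P1. 2 ppages; refcounts: pp0:2 pp1:2
Op 2: write(P0, v1, 158). refcount(pp1)=2>1 -> COPY to pp2. 3 ppages; refcounts: pp0:2 pp1:1 pp2:1
Op 3: write(P0, v0, 176). refcount(pp0)=2>1 -> COPY to pp3. 4 ppages; refcounts: pp0:1 pp1:1 pp2:1 pp3:1
Op 4: write(P1, v0, 160). refcount(pp0)=1 -> write in place. 4 ppages; refcounts: pp0:1 pp1:1 pp2:1 pp3:1
Op 5: write(P1, v1, 165). refcount(pp1)=1 -> write in place. 4 ppages; refcounts: pp0:1 pp1:1 pp2:1 pp3:1
P0: v0 -> pp3 = 176
P1: v0 -> pp0 = 160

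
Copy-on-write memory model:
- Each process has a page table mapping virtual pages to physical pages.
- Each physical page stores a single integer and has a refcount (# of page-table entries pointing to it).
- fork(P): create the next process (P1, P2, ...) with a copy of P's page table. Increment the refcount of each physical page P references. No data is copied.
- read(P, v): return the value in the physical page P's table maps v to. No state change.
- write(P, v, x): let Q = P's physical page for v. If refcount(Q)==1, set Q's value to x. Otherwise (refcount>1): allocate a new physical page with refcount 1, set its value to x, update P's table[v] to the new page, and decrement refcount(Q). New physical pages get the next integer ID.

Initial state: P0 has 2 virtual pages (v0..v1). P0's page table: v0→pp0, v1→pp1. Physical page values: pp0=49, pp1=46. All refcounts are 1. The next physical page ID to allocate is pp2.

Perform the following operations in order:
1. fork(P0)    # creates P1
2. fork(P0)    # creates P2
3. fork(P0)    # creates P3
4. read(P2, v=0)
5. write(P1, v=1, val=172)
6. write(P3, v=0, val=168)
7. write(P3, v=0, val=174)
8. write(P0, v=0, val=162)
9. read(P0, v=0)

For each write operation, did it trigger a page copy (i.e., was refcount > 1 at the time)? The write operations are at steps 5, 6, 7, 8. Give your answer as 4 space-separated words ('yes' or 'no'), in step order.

Op 1: fork(P0) -> P1. 2 ppages; refcounts: pp0:2 pp1:2
Op 2: fork(P0) -> P2. 2 ppages; refcounts: pp0:3 pp1:3
Op 3: fork(P0) -> P3. 2 ppages; refcounts: pp0:4 pp1:4
Op 4: read(P2, v0) -> 49. No state change.
Op 5: write(P1, v1, 172). refcount(pp1)=4>1 -> COPY to pp2. 3 ppages; refcounts: pp0:4 pp1:3 pp2:1
Op 6: write(P3, v0, 168). refcount(pp0)=4>1 -> COPY to pp3. 4 ppages; refcounts: pp0:3 pp1:3 pp2:1 pp3:1
Op 7: write(P3, v0, 174). refcount(pp3)=1 -> write in place. 4 ppages; refcounts: pp0:3 pp1:3 pp2:1 pp3:1
Op 8: write(P0, v0, 162). refcount(pp0)=3>1 -> COPY to pp4. 5 ppages; refcounts: pp0:2 pp1:3 pp2:1 pp3:1 pp4:1
Op 9: read(P0, v0) -> 162. No state change.

yes yes no yes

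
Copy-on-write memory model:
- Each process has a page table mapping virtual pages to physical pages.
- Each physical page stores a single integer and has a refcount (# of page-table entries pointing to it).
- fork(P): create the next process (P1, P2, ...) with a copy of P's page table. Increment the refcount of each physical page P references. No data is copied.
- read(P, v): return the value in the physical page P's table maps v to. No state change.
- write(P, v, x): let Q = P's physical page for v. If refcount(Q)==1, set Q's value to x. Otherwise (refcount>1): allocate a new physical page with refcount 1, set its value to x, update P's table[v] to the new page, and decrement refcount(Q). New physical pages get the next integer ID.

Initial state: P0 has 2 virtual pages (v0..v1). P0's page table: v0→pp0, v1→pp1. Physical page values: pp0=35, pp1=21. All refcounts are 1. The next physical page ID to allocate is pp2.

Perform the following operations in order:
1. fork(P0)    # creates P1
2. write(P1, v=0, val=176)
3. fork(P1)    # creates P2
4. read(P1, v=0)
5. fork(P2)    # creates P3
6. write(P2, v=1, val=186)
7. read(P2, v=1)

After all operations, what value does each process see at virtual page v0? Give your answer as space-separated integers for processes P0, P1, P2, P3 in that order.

Op 1: fork(P0) -> P1. 2 ppages; refcounts: pp0:2 pp1:2
Op 2: write(P1, v0, 176). refcount(pp0)=2>1 -> COPY to pp2. 3 ppages; refcounts: pp0:1 pp1:2 pp2:1
Op 3: fork(P1) -> P2. 3 ppages; refcounts: pp0:1 pp1:3 pp2:2
Op 4: read(P1, v0) -> 176. No state change.
Op 5: fork(P2) -> P3. 3 ppages; refcounts: pp0:1 pp1:4 pp2:3
Op 6: write(P2, v1, 186). refcount(pp1)=4>1 -> COPY to pp3. 4 ppages; refcounts: pp0:1 pp1:3 pp2:3 pp3:1
Op 7: read(P2, v1) -> 186. No state change.
P0: v0 -> pp0 = 35
P1: v0 -> pp2 = 176
P2: v0 -> pp2 = 176
P3: v0 -> pp2 = 176

Answer: 35 176 176 176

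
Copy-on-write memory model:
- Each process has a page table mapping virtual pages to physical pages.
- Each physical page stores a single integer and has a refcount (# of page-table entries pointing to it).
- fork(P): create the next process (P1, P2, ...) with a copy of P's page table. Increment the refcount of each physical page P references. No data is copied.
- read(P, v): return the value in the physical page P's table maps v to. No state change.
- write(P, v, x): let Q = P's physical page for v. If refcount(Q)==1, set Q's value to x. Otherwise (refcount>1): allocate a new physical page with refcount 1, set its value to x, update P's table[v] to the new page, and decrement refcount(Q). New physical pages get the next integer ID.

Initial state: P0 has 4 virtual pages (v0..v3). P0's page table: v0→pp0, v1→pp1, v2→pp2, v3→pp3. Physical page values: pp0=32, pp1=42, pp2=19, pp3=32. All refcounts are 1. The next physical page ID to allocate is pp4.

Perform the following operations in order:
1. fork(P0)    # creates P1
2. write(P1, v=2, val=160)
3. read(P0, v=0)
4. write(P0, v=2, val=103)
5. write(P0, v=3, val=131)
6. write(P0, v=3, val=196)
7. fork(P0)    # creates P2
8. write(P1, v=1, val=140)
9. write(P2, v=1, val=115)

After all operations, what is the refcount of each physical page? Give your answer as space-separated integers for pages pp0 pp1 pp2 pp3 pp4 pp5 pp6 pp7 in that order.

Answer: 3 1 2 1 1 2 1 1

Derivation:
Op 1: fork(P0) -> P1. 4 ppages; refcounts: pp0:2 pp1:2 pp2:2 pp3:2
Op 2: write(P1, v2, 160). refcount(pp2)=2>1 -> COPY to pp4. 5 ppages; refcounts: pp0:2 pp1:2 pp2:1 pp3:2 pp4:1
Op 3: read(P0, v0) -> 32. No state change.
Op 4: write(P0, v2, 103). refcount(pp2)=1 -> write in place. 5 ppages; refcounts: pp0:2 pp1:2 pp2:1 pp3:2 pp4:1
Op 5: write(P0, v3, 131). refcount(pp3)=2>1 -> COPY to pp5. 6 ppages; refcounts: pp0:2 pp1:2 pp2:1 pp3:1 pp4:1 pp5:1
Op 6: write(P0, v3, 196). refcount(pp5)=1 -> write in place. 6 ppages; refcounts: pp0:2 pp1:2 pp2:1 pp3:1 pp4:1 pp5:1
Op 7: fork(P0) -> P2. 6 ppages; refcounts: pp0:3 pp1:3 pp2:2 pp3:1 pp4:1 pp5:2
Op 8: write(P1, v1, 140). refcount(pp1)=3>1 -> COPY to pp6. 7 ppages; refcounts: pp0:3 pp1:2 pp2:2 pp3:1 pp4:1 pp5:2 pp6:1
Op 9: write(P2, v1, 115). refcount(pp1)=2>1 -> COPY to pp7. 8 ppages; refcounts: pp0:3 pp1:1 pp2:2 pp3:1 pp4:1 pp5:2 pp6:1 pp7:1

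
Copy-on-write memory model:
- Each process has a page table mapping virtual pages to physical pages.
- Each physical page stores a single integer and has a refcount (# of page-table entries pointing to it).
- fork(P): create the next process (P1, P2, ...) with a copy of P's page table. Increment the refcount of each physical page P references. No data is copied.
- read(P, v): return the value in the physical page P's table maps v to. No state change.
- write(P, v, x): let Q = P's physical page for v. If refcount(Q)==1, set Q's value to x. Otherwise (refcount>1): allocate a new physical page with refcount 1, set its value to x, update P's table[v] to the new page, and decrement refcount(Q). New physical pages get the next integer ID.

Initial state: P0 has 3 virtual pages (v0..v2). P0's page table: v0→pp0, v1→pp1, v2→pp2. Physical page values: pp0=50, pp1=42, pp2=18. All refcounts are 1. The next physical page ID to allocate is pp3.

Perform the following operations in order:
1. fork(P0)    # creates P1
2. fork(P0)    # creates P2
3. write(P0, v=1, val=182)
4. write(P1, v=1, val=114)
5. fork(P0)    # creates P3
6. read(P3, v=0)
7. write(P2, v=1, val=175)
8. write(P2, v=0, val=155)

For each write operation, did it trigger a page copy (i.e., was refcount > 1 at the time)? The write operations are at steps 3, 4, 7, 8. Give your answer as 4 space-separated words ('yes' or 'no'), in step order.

Op 1: fork(P0) -> P1. 3 ppages; refcounts: pp0:2 pp1:2 pp2:2
Op 2: fork(P0) -> P2. 3 ppages; refcounts: pp0:3 pp1:3 pp2:3
Op 3: write(P0, v1, 182). refcount(pp1)=3>1 -> COPY to pp3. 4 ppages; refcounts: pp0:3 pp1:2 pp2:3 pp3:1
Op 4: write(P1, v1, 114). refcount(pp1)=2>1 -> COPY to pp4. 5 ppages; refcounts: pp0:3 pp1:1 pp2:3 pp3:1 pp4:1
Op 5: fork(P0) -> P3. 5 ppages; refcounts: pp0:4 pp1:1 pp2:4 pp3:2 pp4:1
Op 6: read(P3, v0) -> 50. No state change.
Op 7: write(P2, v1, 175). refcount(pp1)=1 -> write in place. 5 ppages; refcounts: pp0:4 pp1:1 pp2:4 pp3:2 pp4:1
Op 8: write(P2, v0, 155). refcount(pp0)=4>1 -> COPY to pp5. 6 ppages; refcounts: pp0:3 pp1:1 pp2:4 pp3:2 pp4:1 pp5:1

yes yes no yes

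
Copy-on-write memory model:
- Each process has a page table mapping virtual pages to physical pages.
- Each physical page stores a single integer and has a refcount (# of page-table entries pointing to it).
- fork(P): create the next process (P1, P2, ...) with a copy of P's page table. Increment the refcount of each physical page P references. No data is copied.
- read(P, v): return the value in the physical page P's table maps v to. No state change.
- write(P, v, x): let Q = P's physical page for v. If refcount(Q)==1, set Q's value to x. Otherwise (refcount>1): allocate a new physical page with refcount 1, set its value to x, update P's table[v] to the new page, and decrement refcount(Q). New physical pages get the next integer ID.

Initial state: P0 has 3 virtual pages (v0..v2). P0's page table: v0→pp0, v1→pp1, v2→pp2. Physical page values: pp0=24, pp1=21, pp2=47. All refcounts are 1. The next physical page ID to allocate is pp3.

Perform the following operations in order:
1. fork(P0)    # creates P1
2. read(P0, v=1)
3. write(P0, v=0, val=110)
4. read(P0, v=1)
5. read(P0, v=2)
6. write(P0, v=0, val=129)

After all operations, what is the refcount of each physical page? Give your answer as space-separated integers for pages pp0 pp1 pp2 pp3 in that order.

Op 1: fork(P0) -> P1. 3 ppages; refcounts: pp0:2 pp1:2 pp2:2
Op 2: read(P0, v1) -> 21. No state change.
Op 3: write(P0, v0, 110). refcount(pp0)=2>1 -> COPY to pp3. 4 ppages; refcounts: pp0:1 pp1:2 pp2:2 pp3:1
Op 4: read(P0, v1) -> 21. No state change.
Op 5: read(P0, v2) -> 47. No state change.
Op 6: write(P0, v0, 129). refcount(pp3)=1 -> write in place. 4 ppages; refcounts: pp0:1 pp1:2 pp2:2 pp3:1

Answer: 1 2 2 1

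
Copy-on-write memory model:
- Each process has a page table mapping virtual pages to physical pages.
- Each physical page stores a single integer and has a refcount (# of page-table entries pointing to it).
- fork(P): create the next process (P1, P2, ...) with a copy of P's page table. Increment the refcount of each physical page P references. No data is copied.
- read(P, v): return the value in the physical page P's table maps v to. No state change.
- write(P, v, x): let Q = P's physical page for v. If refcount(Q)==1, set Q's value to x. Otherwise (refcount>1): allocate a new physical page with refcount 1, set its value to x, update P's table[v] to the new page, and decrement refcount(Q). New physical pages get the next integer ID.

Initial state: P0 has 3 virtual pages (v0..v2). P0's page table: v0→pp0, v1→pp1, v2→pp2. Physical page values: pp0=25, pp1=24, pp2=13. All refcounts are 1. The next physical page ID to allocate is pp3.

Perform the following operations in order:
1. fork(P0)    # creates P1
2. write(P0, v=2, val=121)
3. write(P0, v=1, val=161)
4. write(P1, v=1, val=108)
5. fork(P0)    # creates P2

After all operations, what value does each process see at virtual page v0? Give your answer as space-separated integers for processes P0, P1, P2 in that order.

Answer: 25 25 25

Derivation:
Op 1: fork(P0) -> P1. 3 ppages; refcounts: pp0:2 pp1:2 pp2:2
Op 2: write(P0, v2, 121). refcount(pp2)=2>1 -> COPY to pp3. 4 ppages; refcounts: pp0:2 pp1:2 pp2:1 pp3:1
Op 3: write(P0, v1, 161). refcount(pp1)=2>1 -> COPY to pp4. 5 ppages; refcounts: pp0:2 pp1:1 pp2:1 pp3:1 pp4:1
Op 4: write(P1, v1, 108). refcount(pp1)=1 -> write in place. 5 ppages; refcounts: pp0:2 pp1:1 pp2:1 pp3:1 pp4:1
Op 5: fork(P0) -> P2. 5 ppages; refcounts: pp0:3 pp1:1 pp2:1 pp3:2 pp4:2
P0: v0 -> pp0 = 25
P1: v0 -> pp0 = 25
P2: v0 -> pp0 = 25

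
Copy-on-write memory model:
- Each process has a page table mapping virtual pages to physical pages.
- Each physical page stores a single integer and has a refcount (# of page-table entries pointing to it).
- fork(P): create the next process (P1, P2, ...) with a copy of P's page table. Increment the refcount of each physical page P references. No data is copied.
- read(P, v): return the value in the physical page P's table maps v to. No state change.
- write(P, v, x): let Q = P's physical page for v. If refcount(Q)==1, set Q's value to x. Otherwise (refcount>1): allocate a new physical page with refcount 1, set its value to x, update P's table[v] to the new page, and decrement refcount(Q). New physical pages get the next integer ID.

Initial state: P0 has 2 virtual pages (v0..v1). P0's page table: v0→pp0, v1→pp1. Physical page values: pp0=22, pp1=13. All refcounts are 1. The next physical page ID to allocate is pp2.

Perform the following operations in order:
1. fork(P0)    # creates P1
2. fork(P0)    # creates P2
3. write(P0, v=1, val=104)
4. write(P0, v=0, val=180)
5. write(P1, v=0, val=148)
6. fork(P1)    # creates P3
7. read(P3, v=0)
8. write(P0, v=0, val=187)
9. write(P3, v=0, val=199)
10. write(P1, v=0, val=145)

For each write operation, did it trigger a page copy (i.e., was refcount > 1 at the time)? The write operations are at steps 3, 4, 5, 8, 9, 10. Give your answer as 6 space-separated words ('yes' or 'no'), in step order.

Op 1: fork(P0) -> P1. 2 ppages; refcounts: pp0:2 pp1:2
Op 2: fork(P0) -> P2. 2 ppages; refcounts: pp0:3 pp1:3
Op 3: write(P0, v1, 104). refcount(pp1)=3>1 -> COPY to pp2. 3 ppages; refcounts: pp0:3 pp1:2 pp2:1
Op 4: write(P0, v0, 180). refcount(pp0)=3>1 -> COPY to pp3. 4 ppages; refcounts: pp0:2 pp1:2 pp2:1 pp3:1
Op 5: write(P1, v0, 148). refcount(pp0)=2>1 -> COPY to pp4. 5 ppages; refcounts: pp0:1 pp1:2 pp2:1 pp3:1 pp4:1
Op 6: fork(P1) -> P3. 5 ppages; refcounts: pp0:1 pp1:3 pp2:1 pp3:1 pp4:2
Op 7: read(P3, v0) -> 148. No state change.
Op 8: write(P0, v0, 187). refcount(pp3)=1 -> write in place. 5 ppages; refcounts: pp0:1 pp1:3 pp2:1 pp3:1 pp4:2
Op 9: write(P3, v0, 199). refcount(pp4)=2>1 -> COPY to pp5. 6 ppages; refcounts: pp0:1 pp1:3 pp2:1 pp3:1 pp4:1 pp5:1
Op 10: write(P1, v0, 145). refcount(pp4)=1 -> write in place. 6 ppages; refcounts: pp0:1 pp1:3 pp2:1 pp3:1 pp4:1 pp5:1

yes yes yes no yes no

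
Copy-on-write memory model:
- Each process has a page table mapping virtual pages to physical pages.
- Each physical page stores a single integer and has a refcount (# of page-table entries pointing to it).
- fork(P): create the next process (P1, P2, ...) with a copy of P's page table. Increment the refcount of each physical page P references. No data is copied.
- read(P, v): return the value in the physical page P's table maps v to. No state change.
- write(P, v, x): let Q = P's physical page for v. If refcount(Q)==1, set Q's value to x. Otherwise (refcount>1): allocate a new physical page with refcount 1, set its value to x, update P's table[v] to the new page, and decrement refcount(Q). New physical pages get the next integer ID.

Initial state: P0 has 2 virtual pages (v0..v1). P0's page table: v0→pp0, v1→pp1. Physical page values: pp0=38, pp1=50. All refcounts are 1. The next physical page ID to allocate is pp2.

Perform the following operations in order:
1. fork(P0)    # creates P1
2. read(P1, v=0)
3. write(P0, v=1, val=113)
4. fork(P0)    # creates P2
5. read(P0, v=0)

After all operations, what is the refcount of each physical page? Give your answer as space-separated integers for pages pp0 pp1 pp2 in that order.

Op 1: fork(P0) -> P1. 2 ppages; refcounts: pp0:2 pp1:2
Op 2: read(P1, v0) -> 38. No state change.
Op 3: write(P0, v1, 113). refcount(pp1)=2>1 -> COPY to pp2. 3 ppages; refcounts: pp0:2 pp1:1 pp2:1
Op 4: fork(P0) -> P2. 3 ppages; refcounts: pp0:3 pp1:1 pp2:2
Op 5: read(P0, v0) -> 38. No state change.

Answer: 3 1 2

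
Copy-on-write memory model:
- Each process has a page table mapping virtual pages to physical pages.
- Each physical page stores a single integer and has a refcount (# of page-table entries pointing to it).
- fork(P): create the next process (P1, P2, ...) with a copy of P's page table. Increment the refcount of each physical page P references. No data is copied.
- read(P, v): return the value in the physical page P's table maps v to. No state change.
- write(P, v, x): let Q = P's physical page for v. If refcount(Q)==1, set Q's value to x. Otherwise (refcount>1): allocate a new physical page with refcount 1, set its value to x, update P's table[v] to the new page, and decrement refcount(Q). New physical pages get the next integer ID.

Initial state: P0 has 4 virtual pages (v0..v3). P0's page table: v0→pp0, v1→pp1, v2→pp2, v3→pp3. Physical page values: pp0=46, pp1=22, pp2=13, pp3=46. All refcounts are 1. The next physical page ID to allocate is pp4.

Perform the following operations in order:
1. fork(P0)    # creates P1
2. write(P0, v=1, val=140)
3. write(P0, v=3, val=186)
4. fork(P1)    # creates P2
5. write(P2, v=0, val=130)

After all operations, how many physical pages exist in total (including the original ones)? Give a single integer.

Op 1: fork(P0) -> P1. 4 ppages; refcounts: pp0:2 pp1:2 pp2:2 pp3:2
Op 2: write(P0, v1, 140). refcount(pp1)=2>1 -> COPY to pp4. 5 ppages; refcounts: pp0:2 pp1:1 pp2:2 pp3:2 pp4:1
Op 3: write(P0, v3, 186). refcount(pp3)=2>1 -> COPY to pp5. 6 ppages; refcounts: pp0:2 pp1:1 pp2:2 pp3:1 pp4:1 pp5:1
Op 4: fork(P1) -> P2. 6 ppages; refcounts: pp0:3 pp1:2 pp2:3 pp3:2 pp4:1 pp5:1
Op 5: write(P2, v0, 130). refcount(pp0)=3>1 -> COPY to pp6. 7 ppages; refcounts: pp0:2 pp1:2 pp2:3 pp3:2 pp4:1 pp5:1 pp6:1

Answer: 7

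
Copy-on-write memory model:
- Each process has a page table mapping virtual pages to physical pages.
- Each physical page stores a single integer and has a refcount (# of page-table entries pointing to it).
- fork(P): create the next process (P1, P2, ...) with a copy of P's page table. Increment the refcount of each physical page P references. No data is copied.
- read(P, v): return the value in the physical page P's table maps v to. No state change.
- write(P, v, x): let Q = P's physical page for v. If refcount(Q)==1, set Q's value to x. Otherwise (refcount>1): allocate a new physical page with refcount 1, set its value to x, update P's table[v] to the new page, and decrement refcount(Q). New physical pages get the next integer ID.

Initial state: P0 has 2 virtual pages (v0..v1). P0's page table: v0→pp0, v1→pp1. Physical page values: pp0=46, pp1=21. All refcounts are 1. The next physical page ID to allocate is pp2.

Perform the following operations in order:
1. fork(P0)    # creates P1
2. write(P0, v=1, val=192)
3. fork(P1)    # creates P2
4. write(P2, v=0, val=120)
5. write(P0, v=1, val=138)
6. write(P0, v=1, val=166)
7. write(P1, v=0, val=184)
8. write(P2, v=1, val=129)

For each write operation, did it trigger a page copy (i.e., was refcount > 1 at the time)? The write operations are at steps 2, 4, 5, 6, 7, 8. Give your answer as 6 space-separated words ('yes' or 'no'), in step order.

Op 1: fork(P0) -> P1. 2 ppages; refcounts: pp0:2 pp1:2
Op 2: write(P0, v1, 192). refcount(pp1)=2>1 -> COPY to pp2. 3 ppages; refcounts: pp0:2 pp1:1 pp2:1
Op 3: fork(P1) -> P2. 3 ppages; refcounts: pp0:3 pp1:2 pp2:1
Op 4: write(P2, v0, 120). refcount(pp0)=3>1 -> COPY to pp3. 4 ppages; refcounts: pp0:2 pp1:2 pp2:1 pp3:1
Op 5: write(P0, v1, 138). refcount(pp2)=1 -> write in place. 4 ppages; refcounts: pp0:2 pp1:2 pp2:1 pp3:1
Op 6: write(P0, v1, 166). refcount(pp2)=1 -> write in place. 4 ppages; refcounts: pp0:2 pp1:2 pp2:1 pp3:1
Op 7: write(P1, v0, 184). refcount(pp0)=2>1 -> COPY to pp4. 5 ppages; refcounts: pp0:1 pp1:2 pp2:1 pp3:1 pp4:1
Op 8: write(P2, v1, 129). refcount(pp1)=2>1 -> COPY to pp5. 6 ppages; refcounts: pp0:1 pp1:1 pp2:1 pp3:1 pp4:1 pp5:1

yes yes no no yes yes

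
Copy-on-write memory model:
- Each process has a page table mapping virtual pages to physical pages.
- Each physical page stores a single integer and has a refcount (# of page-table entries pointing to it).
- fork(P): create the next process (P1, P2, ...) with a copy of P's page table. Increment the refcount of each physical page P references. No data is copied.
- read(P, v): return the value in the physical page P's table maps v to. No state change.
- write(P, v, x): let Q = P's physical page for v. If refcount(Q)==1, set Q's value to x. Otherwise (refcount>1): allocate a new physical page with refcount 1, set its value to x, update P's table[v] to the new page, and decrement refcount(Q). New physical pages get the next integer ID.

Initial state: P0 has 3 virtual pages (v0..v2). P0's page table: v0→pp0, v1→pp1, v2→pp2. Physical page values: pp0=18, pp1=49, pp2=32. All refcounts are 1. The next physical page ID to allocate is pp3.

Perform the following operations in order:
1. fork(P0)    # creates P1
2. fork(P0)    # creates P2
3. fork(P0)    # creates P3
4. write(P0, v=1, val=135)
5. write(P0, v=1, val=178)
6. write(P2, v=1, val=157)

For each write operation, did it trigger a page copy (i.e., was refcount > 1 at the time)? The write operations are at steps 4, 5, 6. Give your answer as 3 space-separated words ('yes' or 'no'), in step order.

Op 1: fork(P0) -> P1. 3 ppages; refcounts: pp0:2 pp1:2 pp2:2
Op 2: fork(P0) -> P2. 3 ppages; refcounts: pp0:3 pp1:3 pp2:3
Op 3: fork(P0) -> P3. 3 ppages; refcounts: pp0:4 pp1:4 pp2:4
Op 4: write(P0, v1, 135). refcount(pp1)=4>1 -> COPY to pp3. 4 ppages; refcounts: pp0:4 pp1:3 pp2:4 pp3:1
Op 5: write(P0, v1, 178). refcount(pp3)=1 -> write in place. 4 ppages; refcounts: pp0:4 pp1:3 pp2:4 pp3:1
Op 6: write(P2, v1, 157). refcount(pp1)=3>1 -> COPY to pp4. 5 ppages; refcounts: pp0:4 pp1:2 pp2:4 pp3:1 pp4:1

yes no yes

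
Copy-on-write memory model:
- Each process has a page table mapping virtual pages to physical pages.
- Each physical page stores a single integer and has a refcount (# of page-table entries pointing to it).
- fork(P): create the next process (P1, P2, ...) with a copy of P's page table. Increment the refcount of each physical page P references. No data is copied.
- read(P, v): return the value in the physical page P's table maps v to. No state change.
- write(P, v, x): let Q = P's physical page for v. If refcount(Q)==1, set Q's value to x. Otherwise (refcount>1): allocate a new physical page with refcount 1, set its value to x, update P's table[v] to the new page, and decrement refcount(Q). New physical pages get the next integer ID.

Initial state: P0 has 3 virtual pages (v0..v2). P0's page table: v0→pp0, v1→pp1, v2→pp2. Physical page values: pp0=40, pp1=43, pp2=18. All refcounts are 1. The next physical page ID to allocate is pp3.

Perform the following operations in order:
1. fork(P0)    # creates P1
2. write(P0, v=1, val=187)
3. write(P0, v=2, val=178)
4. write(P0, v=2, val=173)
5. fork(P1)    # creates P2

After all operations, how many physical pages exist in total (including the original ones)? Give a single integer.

Op 1: fork(P0) -> P1. 3 ppages; refcounts: pp0:2 pp1:2 pp2:2
Op 2: write(P0, v1, 187). refcount(pp1)=2>1 -> COPY to pp3. 4 ppages; refcounts: pp0:2 pp1:1 pp2:2 pp3:1
Op 3: write(P0, v2, 178). refcount(pp2)=2>1 -> COPY to pp4. 5 ppages; refcounts: pp0:2 pp1:1 pp2:1 pp3:1 pp4:1
Op 4: write(P0, v2, 173). refcount(pp4)=1 -> write in place. 5 ppages; refcounts: pp0:2 pp1:1 pp2:1 pp3:1 pp4:1
Op 5: fork(P1) -> P2. 5 ppages; refcounts: pp0:3 pp1:2 pp2:2 pp3:1 pp4:1

Answer: 5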